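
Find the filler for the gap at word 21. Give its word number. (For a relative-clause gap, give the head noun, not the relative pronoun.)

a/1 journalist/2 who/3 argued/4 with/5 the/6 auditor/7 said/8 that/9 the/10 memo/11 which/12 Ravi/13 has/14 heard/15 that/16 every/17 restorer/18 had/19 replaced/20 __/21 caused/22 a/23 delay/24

11

The gap at 21 is the object of "replaced", inside a relative clause.
The relative pronoun is "which" (word 12); it is bound by the head noun immediately before it.
Its filler is the head noun "memo", at word 11.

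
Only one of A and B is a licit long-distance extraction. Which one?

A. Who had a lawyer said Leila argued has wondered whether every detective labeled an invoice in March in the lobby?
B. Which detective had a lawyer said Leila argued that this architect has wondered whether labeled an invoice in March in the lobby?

A

In B, the wh-phrase is extracted from inside a wh-island (introduced by "whether"), which blocks movement.
In A, the extraction path crosses only that-complement boundaries, which are transparent.
So A is grammatical.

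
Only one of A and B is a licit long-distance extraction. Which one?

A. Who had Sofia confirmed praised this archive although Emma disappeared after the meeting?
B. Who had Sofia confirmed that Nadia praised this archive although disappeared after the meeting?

In B, the wh-phrase is extracted from inside an adjunct island (introduced by "although"), which blocks movement.
In A, the extraction path crosses only that-complement boundaries, which are transparent.
So A is grammatical.

A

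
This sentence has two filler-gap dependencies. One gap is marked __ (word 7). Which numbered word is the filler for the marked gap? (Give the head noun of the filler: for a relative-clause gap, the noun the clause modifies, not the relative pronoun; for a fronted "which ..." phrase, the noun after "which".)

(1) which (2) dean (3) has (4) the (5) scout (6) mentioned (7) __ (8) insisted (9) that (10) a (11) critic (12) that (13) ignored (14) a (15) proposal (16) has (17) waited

The marked gap is the subject of "insisted".
Its filler is the fronted wh-phrase "which dean", at word 2.
(The other dependency links word 11 to a gap after word 12.)

2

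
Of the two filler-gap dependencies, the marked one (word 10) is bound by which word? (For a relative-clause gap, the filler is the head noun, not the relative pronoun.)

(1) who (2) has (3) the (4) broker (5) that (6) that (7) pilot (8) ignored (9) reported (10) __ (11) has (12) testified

1

The marked gap is the subject of "testified".
Its filler is the fronted wh-phrase "who", at word 1.
(The other dependency links word 4 to a gap after word 8.)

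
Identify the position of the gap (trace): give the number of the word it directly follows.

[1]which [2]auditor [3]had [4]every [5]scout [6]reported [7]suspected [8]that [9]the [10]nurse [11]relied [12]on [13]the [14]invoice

The displaced element is "which auditor" (word 2).
It is linked across 1 clause boundary (Ø).
It functions as the subject of "suspected", so the gap sits immediately after word 6 ("reported").
Base order: Every scout had reported that which auditor suspected that the nurse relied on the invoice.

6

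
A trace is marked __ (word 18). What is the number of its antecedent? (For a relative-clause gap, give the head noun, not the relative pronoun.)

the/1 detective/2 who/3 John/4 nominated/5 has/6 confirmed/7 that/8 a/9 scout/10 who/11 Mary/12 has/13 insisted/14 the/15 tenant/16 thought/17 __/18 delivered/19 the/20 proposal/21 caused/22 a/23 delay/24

10

The gap at 18 is the subject of "delivered", inside a relative clause.
The relative pronoun is "who" (word 11); it is bound by the head noun immediately before it.
Its filler is the head noun "scout", at word 10.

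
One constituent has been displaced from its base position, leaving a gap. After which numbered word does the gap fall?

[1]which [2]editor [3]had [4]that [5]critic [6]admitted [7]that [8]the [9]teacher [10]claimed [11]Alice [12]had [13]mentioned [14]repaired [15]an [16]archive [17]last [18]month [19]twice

13

The displaced element is "which editor" (word 2).
It is linked across 3 clause boundaries (that → Ø → Ø).
It functions as the subject of "repaired", so the gap sits immediately after word 13 ("mentioned").
Base order: That critic had admitted that the teacher claimed Alice had mentioned which editor repaired an archive last month twice.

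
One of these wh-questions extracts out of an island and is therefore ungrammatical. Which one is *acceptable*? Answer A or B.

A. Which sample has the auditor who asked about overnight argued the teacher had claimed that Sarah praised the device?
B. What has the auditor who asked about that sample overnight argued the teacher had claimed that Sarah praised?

In A, the wh-phrase is extracted from inside a complex-NP island (relative clause) (introduced by "who"), which blocks movement.
In B, the extraction path crosses only that-complement boundaries, which are transparent.
So B is grammatical.

B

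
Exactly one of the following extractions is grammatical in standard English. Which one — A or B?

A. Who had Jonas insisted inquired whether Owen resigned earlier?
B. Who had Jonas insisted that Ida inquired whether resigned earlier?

A

In B, the wh-phrase is extracted from inside a wh-island (introduced by "whether"), which blocks movement.
In A, the extraction path crosses only that-complement boundaries, which are transparent.
So A is grammatical.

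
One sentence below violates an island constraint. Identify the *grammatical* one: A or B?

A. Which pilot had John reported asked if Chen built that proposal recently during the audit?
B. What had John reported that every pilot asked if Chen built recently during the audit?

In B, the wh-phrase is extracted from inside a wh-island (introduced by "if"), which blocks movement.
In A, the extraction path crosses only that-complement boundaries, which are transparent.
So A is grammatical.

A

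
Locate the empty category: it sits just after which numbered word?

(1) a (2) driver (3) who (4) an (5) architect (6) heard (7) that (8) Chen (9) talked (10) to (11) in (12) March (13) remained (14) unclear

The displaced element is "a driver" (word 2).
It is linked across 1 clause boundary (that).
It functions as the object of the preposition "to" of "talked", so the gap sits immediately after word 10 ("to").
Base order: An architect heard that Chen talked to a driver in March.

10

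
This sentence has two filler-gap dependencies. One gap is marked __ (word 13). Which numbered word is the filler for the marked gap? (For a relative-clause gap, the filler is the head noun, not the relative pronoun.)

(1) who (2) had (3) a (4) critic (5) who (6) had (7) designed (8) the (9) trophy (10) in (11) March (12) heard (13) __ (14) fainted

1

The marked gap is the subject of "fainted".
Its filler is the fronted wh-phrase "who", at word 1.
(The other dependency links word 4 to a gap after word 5.)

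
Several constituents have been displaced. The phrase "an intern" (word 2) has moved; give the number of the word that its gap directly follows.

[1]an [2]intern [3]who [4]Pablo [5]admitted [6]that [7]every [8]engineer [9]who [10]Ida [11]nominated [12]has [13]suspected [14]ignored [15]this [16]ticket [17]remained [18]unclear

The displaced element is "an intern" (word 2).
It is linked across 2 clause boundaries (that → Ø).
It functions as the subject of "ignored", so the gap sits immediately after word 13 ("suspected").
Base order: Pablo admitted that every engineer who Ida nominated has suspected an intern ignored this ticket.

13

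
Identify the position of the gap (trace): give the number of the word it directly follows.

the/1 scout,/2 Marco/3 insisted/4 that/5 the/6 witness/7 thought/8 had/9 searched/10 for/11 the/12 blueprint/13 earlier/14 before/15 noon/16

The displaced element is "the scout" (word 2).
It is linked across 2 clause boundaries (that → Ø).
It functions as the subject of "searched", so the gap sits immediately after word 8 ("thought").
Base order: Marco insisted that the witness thought that the scout had searched for the blueprint earlier before noon.

8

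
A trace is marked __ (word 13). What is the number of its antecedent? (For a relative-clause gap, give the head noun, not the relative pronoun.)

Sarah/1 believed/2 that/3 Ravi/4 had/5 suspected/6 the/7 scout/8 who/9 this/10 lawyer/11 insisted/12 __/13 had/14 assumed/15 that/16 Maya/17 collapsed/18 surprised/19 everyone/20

8

The gap at 13 is the subject of "assumed", inside a relative clause.
The relative pronoun is "who" (word 9); it is bound by the head noun immediately before it.
Its filler is the head noun "scout", at word 8.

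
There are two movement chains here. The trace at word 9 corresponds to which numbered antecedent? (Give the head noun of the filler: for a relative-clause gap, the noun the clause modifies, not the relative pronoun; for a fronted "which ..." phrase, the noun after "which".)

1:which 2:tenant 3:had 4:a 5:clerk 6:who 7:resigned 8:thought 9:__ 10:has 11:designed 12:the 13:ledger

2

The marked gap is the subject of "designed".
Its filler is the fronted wh-phrase "which tenant", at word 2.
(The other dependency links word 5 to a gap after word 6.)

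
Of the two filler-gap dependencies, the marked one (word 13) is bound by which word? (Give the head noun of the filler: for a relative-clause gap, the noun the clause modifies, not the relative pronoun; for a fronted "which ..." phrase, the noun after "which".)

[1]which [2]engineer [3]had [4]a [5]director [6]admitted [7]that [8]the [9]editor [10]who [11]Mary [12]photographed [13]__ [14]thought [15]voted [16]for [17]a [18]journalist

The marked gap is inside the relative clause, the direct object of "photographed".
Its filler is the head noun "editor" (via "who"), at word 9.
(The other dependency links word 2 to a gap after word 14.)

9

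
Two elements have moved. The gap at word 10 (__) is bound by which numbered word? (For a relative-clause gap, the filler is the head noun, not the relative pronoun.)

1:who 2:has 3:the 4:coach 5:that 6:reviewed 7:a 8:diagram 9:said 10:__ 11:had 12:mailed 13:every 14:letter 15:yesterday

The marked gap is the subject of "mailed".
Its filler is the fronted wh-phrase "who", at word 1.
(The other dependency links word 4 to a gap after word 5.)

1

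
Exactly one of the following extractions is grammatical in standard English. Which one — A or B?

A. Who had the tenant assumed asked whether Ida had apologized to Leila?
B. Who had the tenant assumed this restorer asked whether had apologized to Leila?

A

In B, the wh-phrase is extracted from inside a wh-island (introduced by "whether"), which blocks movement.
In A, the extraction path crosses only that-complement boundaries, which are transparent.
So A is grammatical.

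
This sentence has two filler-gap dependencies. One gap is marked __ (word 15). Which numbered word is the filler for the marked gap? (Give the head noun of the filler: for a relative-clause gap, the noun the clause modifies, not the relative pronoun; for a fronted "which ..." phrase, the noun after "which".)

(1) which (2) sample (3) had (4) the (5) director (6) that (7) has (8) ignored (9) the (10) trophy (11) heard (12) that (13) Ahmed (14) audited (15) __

The marked gap is the direct object of "audited".
Its filler is the fronted wh-phrase "which sample", at word 2.
(The other dependency links word 5 to a gap after word 6.)

2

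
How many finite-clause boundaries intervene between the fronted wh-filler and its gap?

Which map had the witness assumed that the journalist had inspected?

"which map" is extracted from the object of "inspected".
Boundaries crossed, outermost first: [that] — 1 in total.

1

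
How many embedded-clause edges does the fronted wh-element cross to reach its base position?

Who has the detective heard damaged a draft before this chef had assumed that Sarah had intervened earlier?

"who" is extracted from the subject of "damaged".
Boundaries crossed, outermost first: [Ø] — 1 in total.

1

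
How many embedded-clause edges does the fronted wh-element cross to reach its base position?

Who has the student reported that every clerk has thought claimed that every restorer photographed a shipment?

2

"who" is extracted from the subject of "claimed".
Boundaries crossed, outermost first: [that], [Ø] — 2 in total.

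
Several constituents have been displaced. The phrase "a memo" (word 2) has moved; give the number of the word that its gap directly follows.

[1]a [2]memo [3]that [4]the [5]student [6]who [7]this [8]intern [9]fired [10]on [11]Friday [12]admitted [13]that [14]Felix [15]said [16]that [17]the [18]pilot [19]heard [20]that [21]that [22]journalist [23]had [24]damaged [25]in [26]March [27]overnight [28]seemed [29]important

The displaced element is "a memo" (word 2).
It is linked across 3 clause boundaries (that → that → that).
It functions as the direct object of "damaged", so the gap sits immediately after word 24 ("damaged").
Base order: The student who this intern fired on Friday admitted that Felix said that the pilot heard that that journalist had damaged a memo in March overnight.

24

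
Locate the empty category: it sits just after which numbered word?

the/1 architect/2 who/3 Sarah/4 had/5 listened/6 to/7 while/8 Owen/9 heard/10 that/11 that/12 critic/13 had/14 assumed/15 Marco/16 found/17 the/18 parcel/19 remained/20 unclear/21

7

The displaced element is "the architect" (word 2).
It functions as the object of the preposition "to" of "listened", so the gap sits immediately after word 7 ("to").
Base order: Sarah had listened to the architect while Owen heard that that critic had assumed Marco found the parcel.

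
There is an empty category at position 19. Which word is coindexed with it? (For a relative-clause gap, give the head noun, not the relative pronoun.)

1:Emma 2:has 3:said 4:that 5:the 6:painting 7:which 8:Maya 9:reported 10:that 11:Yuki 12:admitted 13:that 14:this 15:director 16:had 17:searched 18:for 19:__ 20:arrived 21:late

6

The gap at 19 is the prepositional object of "searched", inside a relative clause.
The relative pronoun is "which" (word 7); it is bound by the head noun immediately before it.
Its filler is the head noun "painting", at word 6.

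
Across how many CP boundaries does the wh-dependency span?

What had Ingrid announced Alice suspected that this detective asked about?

2

"what" is extracted from the PP object of "asked".
Boundaries crossed, outermost first: [Ø], [that] — 2 in total.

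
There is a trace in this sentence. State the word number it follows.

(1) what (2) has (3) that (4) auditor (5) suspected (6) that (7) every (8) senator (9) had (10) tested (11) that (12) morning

10

The displaced element is "what" (word 1).
It is linked across 1 clause boundary (that).
It functions as the direct object of "tested", so the gap sits immediately after word 10 ("tested").
Base order: That auditor has suspected that every senator had tested what that morning.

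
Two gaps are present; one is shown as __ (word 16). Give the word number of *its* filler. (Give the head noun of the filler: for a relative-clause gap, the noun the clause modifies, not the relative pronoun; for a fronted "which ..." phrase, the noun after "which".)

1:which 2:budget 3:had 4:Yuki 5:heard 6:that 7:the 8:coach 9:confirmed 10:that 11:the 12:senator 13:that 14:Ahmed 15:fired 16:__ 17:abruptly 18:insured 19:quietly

The marked gap is inside the relative clause, the direct object of "fired".
Its filler is the head noun "senator" (via "that"), at word 12.
(The other dependency links word 2 to a gap after word 18.)

12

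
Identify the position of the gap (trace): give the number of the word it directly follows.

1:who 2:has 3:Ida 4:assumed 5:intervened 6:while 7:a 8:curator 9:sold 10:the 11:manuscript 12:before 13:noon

The displaced element is "who" (word 1).
It is linked across 1 clause boundary (Ø).
It functions as the subject of "intervened", so the gap sits immediately after word 4 ("assumed").
Base order: Ida has assumed who intervened while a curator sold the manuscript before noon.

4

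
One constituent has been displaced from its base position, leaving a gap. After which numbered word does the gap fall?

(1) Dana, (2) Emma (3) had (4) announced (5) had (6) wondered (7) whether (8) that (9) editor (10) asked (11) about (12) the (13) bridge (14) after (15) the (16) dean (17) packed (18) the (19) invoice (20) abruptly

The displaced element is "Dana" (word 1).
It is linked across 1 clause boundary (Ø).
It functions as the subject of "wondered", so the gap sits immediately after word 4 ("announced").
Base order: Emma had announced that Dana had wondered whether that editor asked about the bridge after the dean packed the invoice abruptly.

4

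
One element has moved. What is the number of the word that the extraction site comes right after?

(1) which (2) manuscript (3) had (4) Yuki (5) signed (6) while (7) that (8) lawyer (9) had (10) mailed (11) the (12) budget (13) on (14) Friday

The displaced element is "which manuscript" (word 2).
It functions as the direct object of "signed", so the gap sits immediately after word 5 ("signed").
Base order: Yuki had signed which manuscript while that lawyer had mailed the budget on Friday.

5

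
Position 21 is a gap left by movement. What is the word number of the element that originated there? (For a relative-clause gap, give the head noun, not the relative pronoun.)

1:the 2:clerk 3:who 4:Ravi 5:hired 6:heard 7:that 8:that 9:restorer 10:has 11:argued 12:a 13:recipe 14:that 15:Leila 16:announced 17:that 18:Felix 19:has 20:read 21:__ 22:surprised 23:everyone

13

The gap at 21 is the object of "read", inside a relative clause.
The relative pronoun is "that" (word 14); it is bound by the head noun immediately before it.
Its filler is the head noun "recipe", at word 13.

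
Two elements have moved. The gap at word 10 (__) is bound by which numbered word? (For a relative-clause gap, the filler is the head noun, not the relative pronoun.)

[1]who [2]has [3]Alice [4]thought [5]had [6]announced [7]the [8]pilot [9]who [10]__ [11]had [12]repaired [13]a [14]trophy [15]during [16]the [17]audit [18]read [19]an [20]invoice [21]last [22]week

8

The marked gap is inside the relative clause, the subject of "repaired".
Its filler is the head noun "pilot" (via "who"), at word 8.
(The other dependency links word 1 to a gap after word 4.)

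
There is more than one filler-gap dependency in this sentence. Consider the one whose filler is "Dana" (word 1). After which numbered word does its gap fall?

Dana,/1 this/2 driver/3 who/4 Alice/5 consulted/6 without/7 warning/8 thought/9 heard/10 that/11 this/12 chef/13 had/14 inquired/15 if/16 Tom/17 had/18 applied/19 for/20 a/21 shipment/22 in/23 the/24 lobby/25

9

The displaced element is "Dana" (word 1).
It is linked across 1 clause boundary (Ø).
It functions as the subject of "heard", so the gap sits immediately after word 9 ("thought").
Base order: This driver who Alice consulted without warning thought Dana heard that this chef had inquired if Tom had applied for a shipment in the lobby.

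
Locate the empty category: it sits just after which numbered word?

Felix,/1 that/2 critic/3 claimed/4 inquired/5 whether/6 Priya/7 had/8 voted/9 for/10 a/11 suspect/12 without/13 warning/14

4

The displaced element is "Felix" (word 1).
It is linked across 1 clause boundary (Ø).
It functions as the subject of "inquired", so the gap sits immediately after word 4 ("claimed").
Base order: That critic claimed that Felix inquired whether Priya had voted for a suspect without warning.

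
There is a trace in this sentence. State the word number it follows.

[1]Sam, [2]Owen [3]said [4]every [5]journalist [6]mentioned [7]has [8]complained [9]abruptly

The displaced element is "Sam" (word 1).
It is linked across 2 clause boundaries (Ø → Ø).
It functions as the subject of "complained", so the gap sits immediately after word 6 ("mentioned").
Base order: Owen said every journalist mentioned that Sam has complained abruptly.

6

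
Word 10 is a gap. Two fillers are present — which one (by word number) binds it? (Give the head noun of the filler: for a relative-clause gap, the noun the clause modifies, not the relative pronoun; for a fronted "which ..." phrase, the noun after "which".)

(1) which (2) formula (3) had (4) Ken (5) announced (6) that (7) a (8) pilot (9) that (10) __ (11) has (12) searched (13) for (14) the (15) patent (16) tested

The marked gap is inside the relative clause, the subject of "searched".
Its filler is the head noun "pilot" (via "that"), at word 8.
(The other dependency links word 2 to a gap after word 16.)

8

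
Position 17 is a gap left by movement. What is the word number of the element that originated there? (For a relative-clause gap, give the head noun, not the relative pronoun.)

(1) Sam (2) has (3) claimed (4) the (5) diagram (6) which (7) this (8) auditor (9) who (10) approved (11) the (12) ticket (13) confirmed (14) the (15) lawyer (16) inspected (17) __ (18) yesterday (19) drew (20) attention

The gap at 17 is the object of "inspected", inside a relative clause.
The relative pronoun is "which" (word 6); it is bound by the head noun immediately before it.
Its filler is the head noun "diagram", at word 5.

5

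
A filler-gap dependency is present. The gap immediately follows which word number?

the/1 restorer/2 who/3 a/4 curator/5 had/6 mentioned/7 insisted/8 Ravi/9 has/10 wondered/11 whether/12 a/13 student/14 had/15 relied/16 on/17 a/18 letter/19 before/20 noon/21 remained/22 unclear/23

7

The displaced element is "the restorer" (word 2).
It is linked across 1 clause boundary (Ø).
It functions as the subject of "insisted", so the gap sits immediately after word 7 ("mentioned").
Base order: A curator had mentioned that the restorer insisted Ravi has wondered whether a student had relied on a letter before noon.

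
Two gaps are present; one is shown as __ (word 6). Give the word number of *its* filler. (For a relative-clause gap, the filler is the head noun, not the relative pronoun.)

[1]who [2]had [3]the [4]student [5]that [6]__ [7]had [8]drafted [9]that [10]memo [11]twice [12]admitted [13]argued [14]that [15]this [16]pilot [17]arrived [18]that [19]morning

4

The marked gap is inside the relative clause, the subject of "drafted".
Its filler is the head noun "student" (via "that"), at word 4.
(The other dependency links word 1 to a gap after word 12.)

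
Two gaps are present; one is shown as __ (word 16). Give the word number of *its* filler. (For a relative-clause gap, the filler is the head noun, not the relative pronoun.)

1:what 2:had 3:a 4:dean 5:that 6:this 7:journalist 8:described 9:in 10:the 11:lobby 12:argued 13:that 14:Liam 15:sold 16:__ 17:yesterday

1

The marked gap is the direct object of "sold".
Its filler is the fronted wh-phrase "what", at word 1.
(The other dependency links word 4 to a gap after word 8.)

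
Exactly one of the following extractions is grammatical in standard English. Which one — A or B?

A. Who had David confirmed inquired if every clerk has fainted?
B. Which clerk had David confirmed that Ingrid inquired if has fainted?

In B, the wh-phrase is extracted from inside a wh-island (introduced by "if"), which blocks movement.
In A, the extraction path crosses only that-complement boundaries, which are transparent.
So A is grammatical.

A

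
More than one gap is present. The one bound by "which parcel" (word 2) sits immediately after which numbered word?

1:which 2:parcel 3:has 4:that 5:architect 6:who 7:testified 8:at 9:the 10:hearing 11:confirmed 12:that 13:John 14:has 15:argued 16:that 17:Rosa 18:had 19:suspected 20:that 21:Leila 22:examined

The displaced element is "which parcel" (word 2).
It is linked across 3 clause boundaries (that → that → that).
It functions as the direct object of "examined", so the gap sits immediately after word 22 ("examined").
Base order: That architect who testified at the hearing has confirmed that John has argued that Rosa had suspected that Leila examined which parcel.

22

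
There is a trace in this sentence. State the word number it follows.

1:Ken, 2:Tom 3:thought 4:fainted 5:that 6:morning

The displaced element is "Ken" (word 1).
It is linked across 1 clause boundary (Ø).
It functions as the subject of "fainted", so the gap sits immediately after word 3 ("thought").
Base order: Tom thought Ken fainted that morning.

3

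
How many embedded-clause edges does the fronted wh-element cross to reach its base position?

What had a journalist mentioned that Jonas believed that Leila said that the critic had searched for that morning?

3

"what" is extracted from the PP object of "searched".
Boundaries crossed, outermost first: [that], [that], [that] — 3 in total.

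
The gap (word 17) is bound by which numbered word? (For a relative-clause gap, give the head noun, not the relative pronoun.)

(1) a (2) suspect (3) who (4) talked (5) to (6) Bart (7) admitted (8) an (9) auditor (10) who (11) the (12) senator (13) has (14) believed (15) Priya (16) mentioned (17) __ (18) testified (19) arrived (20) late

9

The gap at 17 is the subject of "testified", inside a relative clause.
The relative pronoun is "who" (word 10); it is bound by the head noun immediately before it.
Its filler is the head noun "auditor", at word 9.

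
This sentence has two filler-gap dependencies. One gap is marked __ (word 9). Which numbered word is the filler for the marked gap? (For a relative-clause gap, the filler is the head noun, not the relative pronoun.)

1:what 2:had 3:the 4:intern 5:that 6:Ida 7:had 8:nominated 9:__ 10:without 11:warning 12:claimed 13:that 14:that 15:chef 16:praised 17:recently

The marked gap is inside the relative clause, the direct object of "nominated".
Its filler is the head noun "intern" (via "that"), at word 4.
(The other dependency links word 1 to a gap after word 16.)

4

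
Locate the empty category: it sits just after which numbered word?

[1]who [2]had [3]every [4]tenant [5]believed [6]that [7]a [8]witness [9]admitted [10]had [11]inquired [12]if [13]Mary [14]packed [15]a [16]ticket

The displaced element is "who" (word 1).
It is linked across 2 clause boundaries (that → Ø).
It functions as the subject of "inquired", so the gap sits immediately after word 9 ("admitted").
Base order: Every tenant had believed that a witness admitted that who had inquired if Mary packed a ticket.

9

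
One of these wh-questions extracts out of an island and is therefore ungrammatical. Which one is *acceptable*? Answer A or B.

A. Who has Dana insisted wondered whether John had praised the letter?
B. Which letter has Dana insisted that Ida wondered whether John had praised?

A

In B, the wh-phrase is extracted from inside a wh-island (introduced by "whether"), which blocks movement.
In A, the extraction path crosses only that-complement boundaries, which are transparent.
So A is grammatical.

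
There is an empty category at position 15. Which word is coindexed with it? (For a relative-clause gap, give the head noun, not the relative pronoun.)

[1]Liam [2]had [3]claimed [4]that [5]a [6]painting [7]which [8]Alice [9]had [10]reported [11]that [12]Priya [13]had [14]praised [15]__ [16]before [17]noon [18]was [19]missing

The gap at 15 is the object of "praised", inside a relative clause.
The relative pronoun is "which" (word 7); it is bound by the head noun immediately before it.
Its filler is the head noun "painting", at word 6.

6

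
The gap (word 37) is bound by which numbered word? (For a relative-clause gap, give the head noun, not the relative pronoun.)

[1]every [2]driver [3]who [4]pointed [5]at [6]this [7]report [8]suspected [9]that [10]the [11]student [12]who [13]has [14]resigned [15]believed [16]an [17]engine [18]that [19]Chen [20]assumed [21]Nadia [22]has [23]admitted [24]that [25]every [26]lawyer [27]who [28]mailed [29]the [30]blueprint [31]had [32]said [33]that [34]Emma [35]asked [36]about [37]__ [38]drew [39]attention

17

The gap at 37 is the prepositional object of "asked", inside a relative clause.
The relative pronoun is "that" (word 18); it is bound by the head noun immediately before it.
Its filler is the head noun "engine", at word 17.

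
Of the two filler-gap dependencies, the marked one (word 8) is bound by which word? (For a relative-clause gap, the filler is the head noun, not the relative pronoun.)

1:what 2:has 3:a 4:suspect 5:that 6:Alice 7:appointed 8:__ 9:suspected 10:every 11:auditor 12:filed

The marked gap is inside the relative clause, the direct object of "appointed".
Its filler is the head noun "suspect" (via "that"), at word 4.
(The other dependency links word 1 to a gap after word 12.)

4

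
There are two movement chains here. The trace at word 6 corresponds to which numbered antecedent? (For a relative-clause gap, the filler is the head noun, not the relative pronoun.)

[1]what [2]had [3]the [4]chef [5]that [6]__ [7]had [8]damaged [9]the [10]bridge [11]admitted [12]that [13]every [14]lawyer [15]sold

4

The marked gap is inside the relative clause, the subject of "damaged".
Its filler is the head noun "chef" (via "that"), at word 4.
(The other dependency links word 1 to a gap after word 15.)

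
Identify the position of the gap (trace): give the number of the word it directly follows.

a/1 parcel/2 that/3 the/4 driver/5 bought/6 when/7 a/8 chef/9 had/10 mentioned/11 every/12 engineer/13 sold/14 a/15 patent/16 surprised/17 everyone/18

The displaced element is "a parcel" (word 2).
It functions as the direct object of "bought", so the gap sits immediately after word 6 ("bought").
Base order: The driver bought a parcel when a chef had mentioned every engineer sold a patent.

6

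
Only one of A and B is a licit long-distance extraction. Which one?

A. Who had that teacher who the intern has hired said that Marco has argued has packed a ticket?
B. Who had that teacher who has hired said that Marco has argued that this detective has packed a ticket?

In B, the wh-phrase is extracted from inside a complex-NP island (relative clause) (introduced by "who"), which blocks movement.
In A, the extraction path crosses only that-complement boundaries, which are transparent.
So A is grammatical.

A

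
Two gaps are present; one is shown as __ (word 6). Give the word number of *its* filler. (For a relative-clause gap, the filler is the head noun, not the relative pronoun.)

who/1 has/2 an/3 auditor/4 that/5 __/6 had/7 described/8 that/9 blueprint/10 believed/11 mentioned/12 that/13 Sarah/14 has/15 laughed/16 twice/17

4

The marked gap is inside the relative clause, the subject of "described".
Its filler is the head noun "auditor" (via "that"), at word 4.
(The other dependency links word 1 to a gap after word 11.)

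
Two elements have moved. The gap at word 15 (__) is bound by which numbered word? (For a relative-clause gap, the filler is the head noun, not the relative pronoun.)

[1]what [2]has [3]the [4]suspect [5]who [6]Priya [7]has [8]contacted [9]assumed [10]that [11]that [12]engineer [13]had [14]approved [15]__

1

The marked gap is the direct object of "approved".
Its filler is the fronted wh-phrase "what", at word 1.
(The other dependency links word 4 to a gap after word 8.)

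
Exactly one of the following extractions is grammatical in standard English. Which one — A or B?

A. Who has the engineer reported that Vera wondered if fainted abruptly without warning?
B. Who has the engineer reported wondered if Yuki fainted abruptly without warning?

B

In A, the wh-phrase is extracted from inside a wh-island (introduced by "if"), which blocks movement.
In B, the extraction path crosses only that-complement boundaries, which are transparent.
So B is grammatical.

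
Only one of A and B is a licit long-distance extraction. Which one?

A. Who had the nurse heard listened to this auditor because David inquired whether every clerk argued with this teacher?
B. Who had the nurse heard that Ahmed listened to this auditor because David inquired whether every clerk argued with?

In B, the wh-phrase is extracted from inside an adjunct island (introduced by "because"), which blocks movement.
In A, the extraction path crosses only that-complement boundaries, which are transparent.
So A is grammatical.

A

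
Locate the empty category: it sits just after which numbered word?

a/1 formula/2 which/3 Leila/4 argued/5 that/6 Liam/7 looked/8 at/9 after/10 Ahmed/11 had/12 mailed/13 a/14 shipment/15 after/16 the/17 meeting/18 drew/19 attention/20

The displaced element is "a formula" (word 2).
It is linked across 1 clause boundary (that).
It functions as the object of the preposition "at" of "looked", so the gap sits immediately after word 9 ("at").
Base order: Leila argued that Liam looked at a formula after Ahmed had mailed a shipment after the meeting.

9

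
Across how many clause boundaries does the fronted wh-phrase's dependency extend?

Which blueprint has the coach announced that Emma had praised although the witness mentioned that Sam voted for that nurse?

"which blueprint" is extracted from the object of "praised".
Boundaries crossed, outermost first: [that] — 1 in total.

1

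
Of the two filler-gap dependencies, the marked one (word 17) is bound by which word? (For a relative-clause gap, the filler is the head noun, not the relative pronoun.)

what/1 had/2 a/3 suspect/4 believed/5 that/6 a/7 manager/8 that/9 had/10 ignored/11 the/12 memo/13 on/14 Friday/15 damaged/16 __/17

1

The marked gap is the direct object of "damaged".
Its filler is the fronted wh-phrase "what", at word 1.
(The other dependency links word 8 to a gap after word 9.)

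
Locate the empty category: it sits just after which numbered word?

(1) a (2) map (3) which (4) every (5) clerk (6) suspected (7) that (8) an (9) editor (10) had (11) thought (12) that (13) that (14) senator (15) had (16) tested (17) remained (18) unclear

16

The displaced element is "a map" (word 2).
It is linked across 2 clause boundaries (that → that).
It functions as the direct object of "tested", so the gap sits immediately after word 16 ("tested").
Base order: Every clerk suspected that an editor had thought that that senator had tested a map.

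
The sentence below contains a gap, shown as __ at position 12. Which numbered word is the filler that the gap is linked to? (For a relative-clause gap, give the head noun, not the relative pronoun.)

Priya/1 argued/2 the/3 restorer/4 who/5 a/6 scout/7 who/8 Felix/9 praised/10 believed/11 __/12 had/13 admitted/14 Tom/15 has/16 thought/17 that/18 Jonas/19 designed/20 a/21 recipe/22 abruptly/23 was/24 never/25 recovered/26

The gap at 12 is the subject of "admitted", inside a relative clause.
The relative pronoun is "who" (word 5); it is bound by the head noun immediately before it.
Its filler is the head noun "restorer", at word 4.

4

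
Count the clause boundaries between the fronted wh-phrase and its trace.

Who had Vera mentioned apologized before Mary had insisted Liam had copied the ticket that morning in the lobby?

1

"who" is extracted from the subject of "apologized".
Boundaries crossed, outermost first: [Ø] — 1 in total.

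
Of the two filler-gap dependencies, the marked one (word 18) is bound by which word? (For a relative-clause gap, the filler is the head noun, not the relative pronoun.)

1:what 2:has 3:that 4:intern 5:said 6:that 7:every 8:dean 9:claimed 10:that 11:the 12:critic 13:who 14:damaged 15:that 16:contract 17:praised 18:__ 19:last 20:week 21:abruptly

The marked gap is the direct object of "praised".
Its filler is the fronted wh-phrase "what", at word 1.
(The other dependency links word 12 to a gap after word 13.)

1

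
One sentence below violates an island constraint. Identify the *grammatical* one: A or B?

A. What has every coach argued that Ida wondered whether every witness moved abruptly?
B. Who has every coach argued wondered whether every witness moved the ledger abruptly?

In A, the wh-phrase is extracted from inside a wh-island (introduced by "whether"), which blocks movement.
In B, the extraction path crosses only that-complement boundaries, which are transparent.
So B is grammatical.

B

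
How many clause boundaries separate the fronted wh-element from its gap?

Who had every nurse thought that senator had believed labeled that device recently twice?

"who" is extracted from the subject of "labeled".
Boundaries crossed, outermost first: [Ø], [Ø] — 2 in total.

2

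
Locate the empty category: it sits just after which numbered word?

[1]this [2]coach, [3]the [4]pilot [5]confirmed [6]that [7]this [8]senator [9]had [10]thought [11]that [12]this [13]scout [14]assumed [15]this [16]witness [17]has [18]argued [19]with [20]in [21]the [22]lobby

The displaced element is "this coach" (word 2).
It is linked across 3 clause boundaries (that → that → Ø).
It functions as the object of the preposition "with" of "argued", so the gap sits immediately after word 19 ("with").
Base order: The pilot confirmed that this senator had thought that this scout assumed this witness has argued with this coach in the lobby.

19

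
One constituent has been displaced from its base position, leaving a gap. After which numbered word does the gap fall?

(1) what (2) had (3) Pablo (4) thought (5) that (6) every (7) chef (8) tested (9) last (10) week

8

The displaced element is "what" (word 1).
It is linked across 1 clause boundary (that).
It functions as the direct object of "tested", so the gap sits immediately after word 8 ("tested").
Base order: Pablo had thought that every chef tested what last week.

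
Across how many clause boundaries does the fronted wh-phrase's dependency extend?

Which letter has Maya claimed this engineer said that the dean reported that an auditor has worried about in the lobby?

3

"which letter" is extracted from the PP object of "worried".
Boundaries crossed, outermost first: [Ø], [that], [that] — 3 in total.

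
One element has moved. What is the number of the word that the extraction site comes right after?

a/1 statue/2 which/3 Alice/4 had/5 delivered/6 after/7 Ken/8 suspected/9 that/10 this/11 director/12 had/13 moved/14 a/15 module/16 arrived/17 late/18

The displaced element is "a statue" (word 2).
It functions as the direct object of "delivered", so the gap sits immediately after word 6 ("delivered").
Base order: Alice had delivered a statue after Ken suspected that this director had moved a module.

6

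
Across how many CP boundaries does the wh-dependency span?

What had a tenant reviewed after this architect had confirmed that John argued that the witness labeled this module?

0

"what" originates inside the matrix clause — no clause boundary is crossed.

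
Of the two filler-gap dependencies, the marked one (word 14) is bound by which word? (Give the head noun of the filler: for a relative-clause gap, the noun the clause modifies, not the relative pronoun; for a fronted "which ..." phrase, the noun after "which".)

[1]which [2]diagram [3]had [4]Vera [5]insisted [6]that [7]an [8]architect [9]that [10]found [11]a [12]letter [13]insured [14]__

The marked gap is the direct object of "insured".
Its filler is the fronted wh-phrase "which diagram", at word 2.
(The other dependency links word 8 to a gap after word 9.)

2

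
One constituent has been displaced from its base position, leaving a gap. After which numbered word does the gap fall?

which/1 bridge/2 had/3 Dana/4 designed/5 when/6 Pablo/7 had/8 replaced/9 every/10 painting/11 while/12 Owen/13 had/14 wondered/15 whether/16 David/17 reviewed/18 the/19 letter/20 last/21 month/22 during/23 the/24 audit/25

The displaced element is "which bridge" (word 2).
It functions as the direct object of "designed", so the gap sits immediately after word 5 ("designed").
Base order: Dana had designed which bridge when Pablo had replaced every painting while Owen had wondered whether David reviewed the letter last month during the audit.

5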